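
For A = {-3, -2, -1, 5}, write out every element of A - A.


A - A = {a - a' : a, a' ∈ A}.
Compute a - a' for each ordered pair (a, a'):
a = -3: -3--3=0, -3--2=-1, -3--1=-2, -3-5=-8
a = -2: -2--3=1, -2--2=0, -2--1=-1, -2-5=-7
a = -1: -1--3=2, -1--2=1, -1--1=0, -1-5=-6
a = 5: 5--3=8, 5--2=7, 5--1=6, 5-5=0
Collecting distinct values (and noting 0 appears from a-a):
A - A = {-8, -7, -6, -2, -1, 0, 1, 2, 6, 7, 8}
|A - A| = 11

A - A = {-8, -7, -6, -2, -1, 0, 1, 2, 6, 7, 8}


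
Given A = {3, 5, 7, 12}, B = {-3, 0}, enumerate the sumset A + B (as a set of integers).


A + B = {a + b : a ∈ A, b ∈ B}.
Enumerate all |A|·|B| = 4·2 = 8 pairs (a, b) and collect distinct sums.
a = 3: 3+-3=0, 3+0=3
a = 5: 5+-3=2, 5+0=5
a = 7: 7+-3=4, 7+0=7
a = 12: 12+-3=9, 12+0=12
Collecting distinct sums: A + B = {0, 2, 3, 4, 5, 7, 9, 12}
|A + B| = 8

A + B = {0, 2, 3, 4, 5, 7, 9, 12}


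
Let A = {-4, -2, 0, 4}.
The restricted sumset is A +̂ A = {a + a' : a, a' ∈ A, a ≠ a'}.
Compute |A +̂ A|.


Restricted sumset: A +̂ A = {a + a' : a ∈ A, a' ∈ A, a ≠ a'}.
Equivalently, take A + A and drop any sum 2a that is achievable ONLY as a + a for a ∈ A (i.e. sums representable only with equal summands).
Enumerate pairs (a, a') with a < a' (symmetric, so each unordered pair gives one sum; this covers all a ≠ a'):
  -4 + -2 = -6
  -4 + 0 = -4
  -4 + 4 = 0
  -2 + 0 = -2
  -2 + 4 = 2
  0 + 4 = 4
Collected distinct sums: {-6, -4, -2, 0, 2, 4}
|A +̂ A| = 6
(Reference bound: |A +̂ A| ≥ 2|A| - 3 for |A| ≥ 2, with |A| = 4 giving ≥ 5.)

|A +̂ A| = 6


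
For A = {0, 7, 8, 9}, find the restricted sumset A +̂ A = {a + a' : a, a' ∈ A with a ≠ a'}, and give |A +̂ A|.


Restricted sumset: A +̂ A = {a + a' : a ∈ A, a' ∈ A, a ≠ a'}.
Equivalently, take A + A and drop any sum 2a that is achievable ONLY as a + a for a ∈ A (i.e. sums representable only with equal summands).
Enumerate pairs (a, a') with a < a' (symmetric, so each unordered pair gives one sum; this covers all a ≠ a'):
  0 + 7 = 7
  0 + 8 = 8
  0 + 9 = 9
  7 + 8 = 15
  7 + 9 = 16
  8 + 9 = 17
Collected distinct sums: {7, 8, 9, 15, 16, 17}
|A +̂ A| = 6
(Reference bound: |A +̂ A| ≥ 2|A| - 3 for |A| ≥ 2, with |A| = 4 giving ≥ 5.)

|A +̂ A| = 6


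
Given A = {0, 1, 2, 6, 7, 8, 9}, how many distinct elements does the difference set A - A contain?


A - A = {a - a' : a, a' ∈ A}; |A| = 7.
Bounds: 2|A|-1 ≤ |A - A| ≤ |A|² - |A| + 1, i.e. 13 ≤ |A - A| ≤ 43.
Note: 0 ∈ A - A always (from a - a). The set is symmetric: if d ∈ A - A then -d ∈ A - A.
Enumerate nonzero differences d = a - a' with a > a' (then include -d):
Positive differences: {1, 2, 3, 4, 5, 6, 7, 8, 9}
Full difference set: {0} ∪ (positive diffs) ∪ (negative diffs).
|A - A| = 1 + 2·9 = 19 (matches direct enumeration: 19).

|A - A| = 19


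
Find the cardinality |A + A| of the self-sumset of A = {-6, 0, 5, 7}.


A + A = {a + a' : a, a' ∈ A}; |A| = 4.
General bounds: 2|A| - 1 ≤ |A + A| ≤ |A|(|A|+1)/2, i.e. 7 ≤ |A + A| ≤ 10.
Lower bound 2|A|-1 is attained iff A is an arithmetic progression.
Enumerate sums a + a' for a ≤ a' (symmetric, so this suffices):
a = -6: -6+-6=-12, -6+0=-6, -6+5=-1, -6+7=1
a = 0: 0+0=0, 0+5=5, 0+7=7
a = 5: 5+5=10, 5+7=12
a = 7: 7+7=14
Distinct sums: {-12, -6, -1, 0, 1, 5, 7, 10, 12, 14}
|A + A| = 10

|A + A| = 10


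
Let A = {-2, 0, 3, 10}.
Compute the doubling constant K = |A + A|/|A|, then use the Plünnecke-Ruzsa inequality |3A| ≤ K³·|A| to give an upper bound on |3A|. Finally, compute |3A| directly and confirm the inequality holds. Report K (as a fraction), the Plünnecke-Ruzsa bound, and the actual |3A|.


|A| = 4.
Step 1: Compute A + A by enumerating all 16 pairs.
A + A = {-4, -2, 0, 1, 3, 6, 8, 10, 13, 20}, so |A + A| = 10.
Step 2: Doubling constant K = |A + A|/|A| = 10/4 = 10/4 ≈ 2.5000.
Step 3: Plünnecke-Ruzsa gives |3A| ≤ K³·|A| = (2.5000)³ · 4 ≈ 62.5000.
Step 4: Compute 3A = A + A + A directly by enumerating all triples (a,b,c) ∈ A³; |3A| = 19.
Step 5: Check 19 ≤ 62.5000? Yes ✓.

K = 10/4, Plünnecke-Ruzsa bound K³|A| ≈ 62.5000, |3A| = 19, inequality holds.


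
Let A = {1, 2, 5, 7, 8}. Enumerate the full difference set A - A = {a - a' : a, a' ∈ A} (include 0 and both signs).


A - A = {a - a' : a, a' ∈ A}.
Compute a - a' for each ordered pair (a, a'):
a = 1: 1-1=0, 1-2=-1, 1-5=-4, 1-7=-6, 1-8=-7
a = 2: 2-1=1, 2-2=0, 2-5=-3, 2-7=-5, 2-8=-6
a = 5: 5-1=4, 5-2=3, 5-5=0, 5-7=-2, 5-8=-3
a = 7: 7-1=6, 7-2=5, 7-5=2, 7-7=0, 7-8=-1
a = 8: 8-1=7, 8-2=6, 8-5=3, 8-7=1, 8-8=0
Collecting distinct values (and noting 0 appears from a-a):
A - A = {-7, -6, -5, -4, -3, -2, -1, 0, 1, 2, 3, 4, 5, 6, 7}
|A - A| = 15

A - A = {-7, -6, -5, -4, -3, -2, -1, 0, 1, 2, 3, 4, 5, 6, 7}


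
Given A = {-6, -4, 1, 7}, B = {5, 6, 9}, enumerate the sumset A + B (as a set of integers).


A + B = {a + b : a ∈ A, b ∈ B}.
Enumerate all |A|·|B| = 4·3 = 12 pairs (a, b) and collect distinct sums.
a = -6: -6+5=-1, -6+6=0, -6+9=3
a = -4: -4+5=1, -4+6=2, -4+9=5
a = 1: 1+5=6, 1+6=7, 1+9=10
a = 7: 7+5=12, 7+6=13, 7+9=16
Collecting distinct sums: A + B = {-1, 0, 1, 2, 3, 5, 6, 7, 10, 12, 13, 16}
|A + B| = 12

A + B = {-1, 0, 1, 2, 3, 5, 6, 7, 10, 12, 13, 16}


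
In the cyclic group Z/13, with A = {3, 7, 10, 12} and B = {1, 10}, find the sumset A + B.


Work in Z/13Z: reduce every sum a + b modulo 13.
Enumerate all 8 pairs:
a = 3: 3+1=4, 3+10=0
a = 7: 7+1=8, 7+10=4
a = 10: 10+1=11, 10+10=7
a = 12: 12+1=0, 12+10=9
Distinct residues collected: {0, 4, 7, 8, 9, 11}
|A + B| = 6 (out of 13 total residues).

A + B = {0, 4, 7, 8, 9, 11}


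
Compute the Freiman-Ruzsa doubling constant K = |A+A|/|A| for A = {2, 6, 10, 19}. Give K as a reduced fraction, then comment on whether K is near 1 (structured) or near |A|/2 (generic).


|A| = 4.
Compute A + A by enumerating all 16 pairs.
A + A = {4, 8, 12, 16, 20, 21, 25, 29, 38}, so |A + A| = 9.
K = |A + A| / |A| = 9/4 (already in lowest terms) ≈ 2.2500.
Reference: AP of size 4 gives K = 7/4 ≈ 1.7500; a fully generic set of size 4 gives K ≈ 2.5000.

|A| = 4, |A + A| = 9, K = 9/4.


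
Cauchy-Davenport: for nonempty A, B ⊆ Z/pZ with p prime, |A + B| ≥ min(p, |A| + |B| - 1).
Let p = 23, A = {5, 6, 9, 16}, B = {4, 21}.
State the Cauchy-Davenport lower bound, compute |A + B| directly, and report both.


Cauchy-Davenport: |A + B| ≥ min(p, |A| + |B| - 1) for A, B nonempty in Z/pZ.
|A| = 4, |B| = 2, p = 23.
CD lower bound = min(23, 4 + 2 - 1) = min(23, 5) = 5.
Compute A + B mod 23 directly:
a = 5: 5+4=9, 5+21=3
a = 6: 6+4=10, 6+21=4
a = 9: 9+4=13, 9+21=7
a = 16: 16+4=20, 16+21=14
A + B = {3, 4, 7, 9, 10, 13, 14, 20}, so |A + B| = 8.
Verify: 8 ≥ 5? Yes ✓.

CD lower bound = 5, actual |A + B| = 8.


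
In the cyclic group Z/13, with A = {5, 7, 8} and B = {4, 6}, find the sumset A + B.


Work in Z/13Z: reduce every sum a + b modulo 13.
Enumerate all 6 pairs:
a = 5: 5+4=9, 5+6=11
a = 7: 7+4=11, 7+6=0
a = 8: 8+4=12, 8+6=1
Distinct residues collected: {0, 1, 9, 11, 12}
|A + B| = 5 (out of 13 total residues).

A + B = {0, 1, 9, 11, 12}


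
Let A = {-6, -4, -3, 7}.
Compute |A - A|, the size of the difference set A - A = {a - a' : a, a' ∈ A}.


A - A = {a - a' : a, a' ∈ A}; |A| = 4.
Bounds: 2|A|-1 ≤ |A - A| ≤ |A|² - |A| + 1, i.e. 7 ≤ |A - A| ≤ 13.
Note: 0 ∈ A - A always (from a - a). The set is symmetric: if d ∈ A - A then -d ∈ A - A.
Enumerate nonzero differences d = a - a' with a > a' (then include -d):
Positive differences: {1, 2, 3, 10, 11, 13}
Full difference set: {0} ∪ (positive diffs) ∪ (negative diffs).
|A - A| = 1 + 2·6 = 13 (matches direct enumeration: 13).

|A - A| = 13


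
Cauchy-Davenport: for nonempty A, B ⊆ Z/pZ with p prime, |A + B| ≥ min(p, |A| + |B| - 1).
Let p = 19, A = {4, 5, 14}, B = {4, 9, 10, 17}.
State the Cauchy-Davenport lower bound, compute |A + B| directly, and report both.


Cauchy-Davenport: |A + B| ≥ min(p, |A| + |B| - 1) for A, B nonempty in Z/pZ.
|A| = 3, |B| = 4, p = 19.
CD lower bound = min(19, 3 + 4 - 1) = min(19, 6) = 6.
Compute A + B mod 19 directly:
a = 4: 4+4=8, 4+9=13, 4+10=14, 4+17=2
a = 5: 5+4=9, 5+9=14, 5+10=15, 5+17=3
a = 14: 14+4=18, 14+9=4, 14+10=5, 14+17=12
A + B = {2, 3, 4, 5, 8, 9, 12, 13, 14, 15, 18}, so |A + B| = 11.
Verify: 11 ≥ 6? Yes ✓.

CD lower bound = 6, actual |A + B| = 11.


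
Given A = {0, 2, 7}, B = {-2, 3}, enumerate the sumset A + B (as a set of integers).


A + B = {a + b : a ∈ A, b ∈ B}.
Enumerate all |A|·|B| = 3·2 = 6 pairs (a, b) and collect distinct sums.
a = 0: 0+-2=-2, 0+3=3
a = 2: 2+-2=0, 2+3=5
a = 7: 7+-2=5, 7+3=10
Collecting distinct sums: A + B = {-2, 0, 3, 5, 10}
|A + B| = 5

A + B = {-2, 0, 3, 5, 10}


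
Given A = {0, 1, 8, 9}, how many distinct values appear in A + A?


A + A = {a + a' : a, a' ∈ A}; |A| = 4.
General bounds: 2|A| - 1 ≤ |A + A| ≤ |A|(|A|+1)/2, i.e. 7 ≤ |A + A| ≤ 10.
Lower bound 2|A|-1 is attained iff A is an arithmetic progression.
Enumerate sums a + a' for a ≤ a' (symmetric, so this suffices):
a = 0: 0+0=0, 0+1=1, 0+8=8, 0+9=9
a = 1: 1+1=2, 1+8=9, 1+9=10
a = 8: 8+8=16, 8+9=17
a = 9: 9+9=18
Distinct sums: {0, 1, 2, 8, 9, 10, 16, 17, 18}
|A + A| = 9

|A + A| = 9


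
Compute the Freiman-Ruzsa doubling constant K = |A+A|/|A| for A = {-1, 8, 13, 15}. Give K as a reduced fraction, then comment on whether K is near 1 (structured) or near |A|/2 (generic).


|A| = 4.
Compute A + A by enumerating all 16 pairs.
A + A = {-2, 7, 12, 14, 16, 21, 23, 26, 28, 30}, so |A + A| = 10.
K = |A + A| / |A| = 10/4 = 5/2 ≈ 2.5000.
Reference: AP of size 4 gives K = 7/4 ≈ 1.7500; a fully generic set of size 4 gives K ≈ 2.5000.

|A| = 4, |A + A| = 10, K = 10/4 = 5/2.


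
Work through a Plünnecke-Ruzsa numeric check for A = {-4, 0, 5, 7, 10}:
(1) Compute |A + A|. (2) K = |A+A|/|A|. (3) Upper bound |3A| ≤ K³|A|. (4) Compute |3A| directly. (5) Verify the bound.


|A| = 5.
Step 1: Compute A + A by enumerating all 25 pairs.
A + A = {-8, -4, 0, 1, 3, 5, 6, 7, 10, 12, 14, 15, 17, 20}, so |A + A| = 14.
Step 2: Doubling constant K = |A + A|/|A| = 14/5 = 14/5 ≈ 2.8000.
Step 3: Plünnecke-Ruzsa gives |3A| ≤ K³·|A| = (2.8000)³ · 5 ≈ 109.7600.
Step 4: Compute 3A = A + A + A directly by enumerating all triples (a,b,c) ∈ A³; |3A| = 29.
Step 5: Check 29 ≤ 109.7600? Yes ✓.

K = 14/5, Plünnecke-Ruzsa bound K³|A| ≈ 109.7600, |3A| = 29, inequality holds.


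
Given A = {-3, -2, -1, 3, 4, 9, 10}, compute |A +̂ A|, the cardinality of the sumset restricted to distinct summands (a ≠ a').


Restricted sumset: A +̂ A = {a + a' : a ∈ A, a' ∈ A, a ≠ a'}.
Equivalently, take A + A and drop any sum 2a that is achievable ONLY as a + a for a ∈ A (i.e. sums representable only with equal summands).
Enumerate pairs (a, a') with a < a' (symmetric, so each unordered pair gives one sum; this covers all a ≠ a'):
  -3 + -2 = -5
  -3 + -1 = -4
  -3 + 3 = 0
  -3 + 4 = 1
  -3 + 9 = 6
  -3 + 10 = 7
  -2 + -1 = -3
  -2 + 3 = 1
  -2 + 4 = 2
  -2 + 9 = 7
  -2 + 10 = 8
  -1 + 3 = 2
  -1 + 4 = 3
  -1 + 9 = 8
  -1 + 10 = 9
  3 + 4 = 7
  3 + 9 = 12
  3 + 10 = 13
  4 + 9 = 13
  4 + 10 = 14
  9 + 10 = 19
Collected distinct sums: {-5, -4, -3, 0, 1, 2, 3, 6, 7, 8, 9, 12, 13, 14, 19}
|A +̂ A| = 15
(Reference bound: |A +̂ A| ≥ 2|A| - 3 for |A| ≥ 2, with |A| = 7 giving ≥ 11.)

|A +̂ A| = 15


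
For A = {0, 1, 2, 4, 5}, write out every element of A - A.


A - A = {a - a' : a, a' ∈ A}.
Compute a - a' for each ordered pair (a, a'):
a = 0: 0-0=0, 0-1=-1, 0-2=-2, 0-4=-4, 0-5=-5
a = 1: 1-0=1, 1-1=0, 1-2=-1, 1-4=-3, 1-5=-4
a = 2: 2-0=2, 2-1=1, 2-2=0, 2-4=-2, 2-5=-3
a = 4: 4-0=4, 4-1=3, 4-2=2, 4-4=0, 4-5=-1
a = 5: 5-0=5, 5-1=4, 5-2=3, 5-4=1, 5-5=0
Collecting distinct values (and noting 0 appears from a-a):
A - A = {-5, -4, -3, -2, -1, 0, 1, 2, 3, 4, 5}
|A - A| = 11

A - A = {-5, -4, -3, -2, -1, 0, 1, 2, 3, 4, 5}


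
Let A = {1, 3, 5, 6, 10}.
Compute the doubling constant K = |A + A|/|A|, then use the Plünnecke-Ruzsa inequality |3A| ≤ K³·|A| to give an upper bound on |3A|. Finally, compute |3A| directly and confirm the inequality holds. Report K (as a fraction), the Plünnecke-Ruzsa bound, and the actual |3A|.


|A| = 5.
Step 1: Compute A + A by enumerating all 25 pairs.
A + A = {2, 4, 6, 7, 8, 9, 10, 11, 12, 13, 15, 16, 20}, so |A + A| = 13.
Step 2: Doubling constant K = |A + A|/|A| = 13/5 = 13/5 ≈ 2.6000.
Step 3: Plünnecke-Ruzsa gives |3A| ≤ K³·|A| = (2.6000)³ · 5 ≈ 87.8800.
Step 4: Compute 3A = A + A + A directly by enumerating all triples (a,b,c) ∈ A³; |3A| = 22.
Step 5: Check 22 ≤ 87.8800? Yes ✓.

K = 13/5, Plünnecke-Ruzsa bound K³|A| ≈ 87.8800, |3A| = 22, inequality holds.


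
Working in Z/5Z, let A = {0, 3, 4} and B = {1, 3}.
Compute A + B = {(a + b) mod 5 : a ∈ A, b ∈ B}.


Work in Z/5Z: reduce every sum a + b modulo 5.
Enumerate all 6 pairs:
a = 0: 0+1=1, 0+3=3
a = 3: 3+1=4, 3+3=1
a = 4: 4+1=0, 4+3=2
Distinct residues collected: {0, 1, 2, 3, 4}
|A + B| = 5 (out of 5 total residues).

A + B = {0, 1, 2, 3, 4}


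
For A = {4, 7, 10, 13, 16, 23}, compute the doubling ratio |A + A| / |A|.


|A| = 6.
Compute A + A by enumerating all 36 pairs.
A + A = {8, 11, 14, 17, 20, 23, 26, 27, 29, 30, 32, 33, 36, 39, 46}, so |A + A| = 15.
K = |A + A| / |A| = 15/6 = 5/2 ≈ 2.5000.
Reference: AP of size 6 gives K = 11/6 ≈ 1.8333; a fully generic set of size 6 gives K ≈ 3.5000.

|A| = 6, |A + A| = 15, K = 15/6 = 5/2.


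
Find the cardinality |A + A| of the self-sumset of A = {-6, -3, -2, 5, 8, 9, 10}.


A + A = {a + a' : a, a' ∈ A}; |A| = 7.
General bounds: 2|A| - 1 ≤ |A + A| ≤ |A|(|A|+1)/2, i.e. 13 ≤ |A + A| ≤ 28.
Lower bound 2|A|-1 is attained iff A is an arithmetic progression.
Enumerate sums a + a' for a ≤ a' (symmetric, so this suffices):
a = -6: -6+-6=-12, -6+-3=-9, -6+-2=-8, -6+5=-1, -6+8=2, -6+9=3, -6+10=4
a = -3: -3+-3=-6, -3+-2=-5, -3+5=2, -3+8=5, -3+9=6, -3+10=7
a = -2: -2+-2=-4, -2+5=3, -2+8=6, -2+9=7, -2+10=8
a = 5: 5+5=10, 5+8=13, 5+9=14, 5+10=15
a = 8: 8+8=16, 8+9=17, 8+10=18
a = 9: 9+9=18, 9+10=19
a = 10: 10+10=20
Distinct sums: {-12, -9, -8, -6, -5, -4, -1, 2, 3, 4, 5, 6, 7, 8, 10, 13, 14, 15, 16, 17, 18, 19, 20}
|A + A| = 23

|A + A| = 23


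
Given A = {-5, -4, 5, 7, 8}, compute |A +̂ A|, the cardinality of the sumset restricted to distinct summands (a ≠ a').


Restricted sumset: A +̂ A = {a + a' : a ∈ A, a' ∈ A, a ≠ a'}.
Equivalently, take A + A and drop any sum 2a that is achievable ONLY as a + a for a ∈ A (i.e. sums representable only with equal summands).
Enumerate pairs (a, a') with a < a' (symmetric, so each unordered pair gives one sum; this covers all a ≠ a'):
  -5 + -4 = -9
  -5 + 5 = 0
  -5 + 7 = 2
  -5 + 8 = 3
  -4 + 5 = 1
  -4 + 7 = 3
  -4 + 8 = 4
  5 + 7 = 12
  5 + 8 = 13
  7 + 8 = 15
Collected distinct sums: {-9, 0, 1, 2, 3, 4, 12, 13, 15}
|A +̂ A| = 9
(Reference bound: |A +̂ A| ≥ 2|A| - 3 for |A| ≥ 2, with |A| = 5 giving ≥ 7.)

|A +̂ A| = 9


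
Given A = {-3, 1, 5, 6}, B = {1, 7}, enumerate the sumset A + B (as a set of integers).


A + B = {a + b : a ∈ A, b ∈ B}.
Enumerate all |A|·|B| = 4·2 = 8 pairs (a, b) and collect distinct sums.
a = -3: -3+1=-2, -3+7=4
a = 1: 1+1=2, 1+7=8
a = 5: 5+1=6, 5+7=12
a = 6: 6+1=7, 6+7=13
Collecting distinct sums: A + B = {-2, 2, 4, 6, 7, 8, 12, 13}
|A + B| = 8

A + B = {-2, 2, 4, 6, 7, 8, 12, 13}


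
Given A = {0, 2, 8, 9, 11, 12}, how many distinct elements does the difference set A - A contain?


A - A = {a - a' : a, a' ∈ A}; |A| = 6.
Bounds: 2|A|-1 ≤ |A - A| ≤ |A|² - |A| + 1, i.e. 11 ≤ |A - A| ≤ 31.
Note: 0 ∈ A - A always (from a - a). The set is symmetric: if d ∈ A - A then -d ∈ A - A.
Enumerate nonzero differences d = a - a' with a > a' (then include -d):
Positive differences: {1, 2, 3, 4, 6, 7, 8, 9, 10, 11, 12}
Full difference set: {0} ∪ (positive diffs) ∪ (negative diffs).
|A - A| = 1 + 2·11 = 23 (matches direct enumeration: 23).

|A - A| = 23


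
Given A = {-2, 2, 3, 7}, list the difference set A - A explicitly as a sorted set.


A - A = {a - a' : a, a' ∈ A}.
Compute a - a' for each ordered pair (a, a'):
a = -2: -2--2=0, -2-2=-4, -2-3=-5, -2-7=-9
a = 2: 2--2=4, 2-2=0, 2-3=-1, 2-7=-5
a = 3: 3--2=5, 3-2=1, 3-3=0, 3-7=-4
a = 7: 7--2=9, 7-2=5, 7-3=4, 7-7=0
Collecting distinct values (and noting 0 appears from a-a):
A - A = {-9, -5, -4, -1, 0, 1, 4, 5, 9}
|A - A| = 9

A - A = {-9, -5, -4, -1, 0, 1, 4, 5, 9}


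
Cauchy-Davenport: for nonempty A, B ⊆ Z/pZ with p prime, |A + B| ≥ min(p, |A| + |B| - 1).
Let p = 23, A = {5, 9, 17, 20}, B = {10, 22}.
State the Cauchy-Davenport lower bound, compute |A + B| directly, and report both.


Cauchy-Davenport: |A + B| ≥ min(p, |A| + |B| - 1) for A, B nonempty in Z/pZ.
|A| = 4, |B| = 2, p = 23.
CD lower bound = min(23, 4 + 2 - 1) = min(23, 5) = 5.
Compute A + B mod 23 directly:
a = 5: 5+10=15, 5+22=4
a = 9: 9+10=19, 9+22=8
a = 17: 17+10=4, 17+22=16
a = 20: 20+10=7, 20+22=19
A + B = {4, 7, 8, 15, 16, 19}, so |A + B| = 6.
Verify: 6 ≥ 5? Yes ✓.

CD lower bound = 5, actual |A + B| = 6.


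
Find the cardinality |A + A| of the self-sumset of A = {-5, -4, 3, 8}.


A + A = {a + a' : a, a' ∈ A}; |A| = 4.
General bounds: 2|A| - 1 ≤ |A + A| ≤ |A|(|A|+1)/2, i.e. 7 ≤ |A + A| ≤ 10.
Lower bound 2|A|-1 is attained iff A is an arithmetic progression.
Enumerate sums a + a' for a ≤ a' (symmetric, so this suffices):
a = -5: -5+-5=-10, -5+-4=-9, -5+3=-2, -5+8=3
a = -4: -4+-4=-8, -4+3=-1, -4+8=4
a = 3: 3+3=6, 3+8=11
a = 8: 8+8=16
Distinct sums: {-10, -9, -8, -2, -1, 3, 4, 6, 11, 16}
|A + A| = 10

|A + A| = 10


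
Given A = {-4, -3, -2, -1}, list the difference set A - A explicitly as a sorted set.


A - A = {a - a' : a, a' ∈ A}.
Compute a - a' for each ordered pair (a, a'):
a = -4: -4--4=0, -4--3=-1, -4--2=-2, -4--1=-3
a = -3: -3--4=1, -3--3=0, -3--2=-1, -3--1=-2
a = -2: -2--4=2, -2--3=1, -2--2=0, -2--1=-1
a = -1: -1--4=3, -1--3=2, -1--2=1, -1--1=0
Collecting distinct values (and noting 0 appears from a-a):
A - A = {-3, -2, -1, 0, 1, 2, 3}
|A - A| = 7

A - A = {-3, -2, -1, 0, 1, 2, 3}


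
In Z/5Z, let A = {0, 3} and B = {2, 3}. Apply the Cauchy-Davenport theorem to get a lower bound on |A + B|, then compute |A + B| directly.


Cauchy-Davenport: |A + B| ≥ min(p, |A| + |B| - 1) for A, B nonempty in Z/pZ.
|A| = 2, |B| = 2, p = 5.
CD lower bound = min(5, 2 + 2 - 1) = min(5, 3) = 3.
Compute A + B mod 5 directly:
a = 0: 0+2=2, 0+3=3
a = 3: 3+2=0, 3+3=1
A + B = {0, 1, 2, 3}, so |A + B| = 4.
Verify: 4 ≥ 3? Yes ✓.

CD lower bound = 3, actual |A + B| = 4.


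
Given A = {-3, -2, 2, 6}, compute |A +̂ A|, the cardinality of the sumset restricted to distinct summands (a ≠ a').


Restricted sumset: A +̂ A = {a + a' : a ∈ A, a' ∈ A, a ≠ a'}.
Equivalently, take A + A and drop any sum 2a that is achievable ONLY as a + a for a ∈ A (i.e. sums representable only with equal summands).
Enumerate pairs (a, a') with a < a' (symmetric, so each unordered pair gives one sum; this covers all a ≠ a'):
  -3 + -2 = -5
  -3 + 2 = -1
  -3 + 6 = 3
  -2 + 2 = 0
  -2 + 6 = 4
  2 + 6 = 8
Collected distinct sums: {-5, -1, 0, 3, 4, 8}
|A +̂ A| = 6
(Reference bound: |A +̂ A| ≥ 2|A| - 3 for |A| ≥ 2, with |A| = 4 giving ≥ 5.)

|A +̂ A| = 6


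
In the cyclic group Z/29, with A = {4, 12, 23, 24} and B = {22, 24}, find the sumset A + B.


Work in Z/29Z: reduce every sum a + b modulo 29.
Enumerate all 8 pairs:
a = 4: 4+22=26, 4+24=28
a = 12: 12+22=5, 12+24=7
a = 23: 23+22=16, 23+24=18
a = 24: 24+22=17, 24+24=19
Distinct residues collected: {5, 7, 16, 17, 18, 19, 26, 28}
|A + B| = 8 (out of 29 total residues).

A + B = {5, 7, 16, 17, 18, 19, 26, 28}


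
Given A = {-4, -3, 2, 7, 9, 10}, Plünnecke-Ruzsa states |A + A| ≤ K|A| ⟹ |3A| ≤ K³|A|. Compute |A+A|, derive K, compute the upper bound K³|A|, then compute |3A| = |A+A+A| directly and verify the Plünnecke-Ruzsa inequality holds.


|A| = 6.
Step 1: Compute A + A by enumerating all 36 pairs.
A + A = {-8, -7, -6, -2, -1, 3, 4, 5, 6, 7, 9, 11, 12, 14, 16, 17, 18, 19, 20}, so |A + A| = 19.
Step 2: Doubling constant K = |A + A|/|A| = 19/6 = 19/6 ≈ 3.1667.
Step 3: Plünnecke-Ruzsa gives |3A| ≤ K³·|A| = (3.1667)³ · 6 ≈ 190.5278.
Step 4: Compute 3A = A + A + A directly by enumerating all triples (a,b,c) ∈ A³; |3A| = 39.
Step 5: Check 39 ≤ 190.5278? Yes ✓.

K = 19/6, Plünnecke-Ruzsa bound K³|A| ≈ 190.5278, |3A| = 39, inequality holds.


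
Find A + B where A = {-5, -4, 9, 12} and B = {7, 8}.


A + B = {a + b : a ∈ A, b ∈ B}.
Enumerate all |A|·|B| = 4·2 = 8 pairs (a, b) and collect distinct sums.
a = -5: -5+7=2, -5+8=3
a = -4: -4+7=3, -4+8=4
a = 9: 9+7=16, 9+8=17
a = 12: 12+7=19, 12+8=20
Collecting distinct sums: A + B = {2, 3, 4, 16, 17, 19, 20}
|A + B| = 7

A + B = {2, 3, 4, 16, 17, 19, 20}


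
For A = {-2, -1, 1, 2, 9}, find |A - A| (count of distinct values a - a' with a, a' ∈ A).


A - A = {a - a' : a, a' ∈ A}; |A| = 5.
Bounds: 2|A|-1 ≤ |A - A| ≤ |A|² - |A| + 1, i.e. 9 ≤ |A - A| ≤ 21.
Note: 0 ∈ A - A always (from a - a). The set is symmetric: if d ∈ A - A then -d ∈ A - A.
Enumerate nonzero differences d = a - a' with a > a' (then include -d):
Positive differences: {1, 2, 3, 4, 7, 8, 10, 11}
Full difference set: {0} ∪ (positive diffs) ∪ (negative diffs).
|A - A| = 1 + 2·8 = 17 (matches direct enumeration: 17).

|A - A| = 17


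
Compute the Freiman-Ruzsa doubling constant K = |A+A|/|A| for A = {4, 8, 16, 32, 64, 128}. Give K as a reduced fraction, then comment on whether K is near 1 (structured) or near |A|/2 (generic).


|A| = 6.
Compute A + A by enumerating all 36 pairs.
A + A = {8, 12, 16, 20, 24, 32, 36, 40, 48, 64, 68, 72, 80, 96, 128, 132, 136, 144, 160, 192, 256}, so |A + A| = 21.
K = |A + A| / |A| = 21/6 = 7/2 ≈ 3.5000.
Reference: AP of size 6 gives K = 11/6 ≈ 1.8333; a fully generic set of size 6 gives K ≈ 3.5000.

|A| = 6, |A + A| = 21, K = 21/6 = 7/2.


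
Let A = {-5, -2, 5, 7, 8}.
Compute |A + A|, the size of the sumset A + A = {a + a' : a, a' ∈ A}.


A + A = {a + a' : a, a' ∈ A}; |A| = 5.
General bounds: 2|A| - 1 ≤ |A + A| ≤ |A|(|A|+1)/2, i.e. 9 ≤ |A + A| ≤ 15.
Lower bound 2|A|-1 is attained iff A is an arithmetic progression.
Enumerate sums a + a' for a ≤ a' (symmetric, so this suffices):
a = -5: -5+-5=-10, -5+-2=-7, -5+5=0, -5+7=2, -5+8=3
a = -2: -2+-2=-4, -2+5=3, -2+7=5, -2+8=6
a = 5: 5+5=10, 5+7=12, 5+8=13
a = 7: 7+7=14, 7+8=15
a = 8: 8+8=16
Distinct sums: {-10, -7, -4, 0, 2, 3, 5, 6, 10, 12, 13, 14, 15, 16}
|A + A| = 14

|A + A| = 14


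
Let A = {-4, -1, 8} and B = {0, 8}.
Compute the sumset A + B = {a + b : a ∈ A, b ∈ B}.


A + B = {a + b : a ∈ A, b ∈ B}.
Enumerate all |A|·|B| = 3·2 = 6 pairs (a, b) and collect distinct sums.
a = -4: -4+0=-4, -4+8=4
a = -1: -1+0=-1, -1+8=7
a = 8: 8+0=8, 8+8=16
Collecting distinct sums: A + B = {-4, -1, 4, 7, 8, 16}
|A + B| = 6

A + B = {-4, -1, 4, 7, 8, 16}


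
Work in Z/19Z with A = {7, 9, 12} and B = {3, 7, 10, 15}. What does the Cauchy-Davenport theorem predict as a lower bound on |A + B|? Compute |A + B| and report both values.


Cauchy-Davenport: |A + B| ≥ min(p, |A| + |B| - 1) for A, B nonempty in Z/pZ.
|A| = 3, |B| = 4, p = 19.
CD lower bound = min(19, 3 + 4 - 1) = min(19, 6) = 6.
Compute A + B mod 19 directly:
a = 7: 7+3=10, 7+7=14, 7+10=17, 7+15=3
a = 9: 9+3=12, 9+7=16, 9+10=0, 9+15=5
a = 12: 12+3=15, 12+7=0, 12+10=3, 12+15=8
A + B = {0, 3, 5, 8, 10, 12, 14, 15, 16, 17}, so |A + B| = 10.
Verify: 10 ≥ 6? Yes ✓.

CD lower bound = 6, actual |A + B| = 10.


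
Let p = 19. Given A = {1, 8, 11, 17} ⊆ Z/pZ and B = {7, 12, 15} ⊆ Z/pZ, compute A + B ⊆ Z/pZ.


Work in Z/19Z: reduce every sum a + b modulo 19.
Enumerate all 12 pairs:
a = 1: 1+7=8, 1+12=13, 1+15=16
a = 8: 8+7=15, 8+12=1, 8+15=4
a = 11: 11+7=18, 11+12=4, 11+15=7
a = 17: 17+7=5, 17+12=10, 17+15=13
Distinct residues collected: {1, 4, 5, 7, 8, 10, 13, 15, 16, 18}
|A + B| = 10 (out of 19 total residues).

A + B = {1, 4, 5, 7, 8, 10, 13, 15, 16, 18}


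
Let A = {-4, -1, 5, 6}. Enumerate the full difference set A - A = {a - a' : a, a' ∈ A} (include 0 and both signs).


A - A = {a - a' : a, a' ∈ A}.
Compute a - a' for each ordered pair (a, a'):
a = -4: -4--4=0, -4--1=-3, -4-5=-9, -4-6=-10
a = -1: -1--4=3, -1--1=0, -1-5=-6, -1-6=-7
a = 5: 5--4=9, 5--1=6, 5-5=0, 5-6=-1
a = 6: 6--4=10, 6--1=7, 6-5=1, 6-6=0
Collecting distinct values (and noting 0 appears from a-a):
A - A = {-10, -9, -7, -6, -3, -1, 0, 1, 3, 6, 7, 9, 10}
|A - A| = 13

A - A = {-10, -9, -7, -6, -3, -1, 0, 1, 3, 6, 7, 9, 10}


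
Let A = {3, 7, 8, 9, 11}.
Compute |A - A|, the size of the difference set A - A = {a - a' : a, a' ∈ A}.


A - A = {a - a' : a, a' ∈ A}; |A| = 5.
Bounds: 2|A|-1 ≤ |A - A| ≤ |A|² - |A| + 1, i.e. 9 ≤ |A - A| ≤ 21.
Note: 0 ∈ A - A always (from a - a). The set is symmetric: if d ∈ A - A then -d ∈ A - A.
Enumerate nonzero differences d = a - a' with a > a' (then include -d):
Positive differences: {1, 2, 3, 4, 5, 6, 8}
Full difference set: {0} ∪ (positive diffs) ∪ (negative diffs).
|A - A| = 1 + 2·7 = 15 (matches direct enumeration: 15).

|A - A| = 15


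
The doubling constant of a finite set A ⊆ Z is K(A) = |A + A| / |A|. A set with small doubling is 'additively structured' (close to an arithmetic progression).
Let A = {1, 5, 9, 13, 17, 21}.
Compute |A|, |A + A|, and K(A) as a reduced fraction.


|A| = 6.
Compute A + A by enumerating all 36 pairs.
A + A = {2, 6, 10, 14, 18, 22, 26, 30, 34, 38, 42}, so |A + A| = 11.
K = |A + A| / |A| = 11/6 (already in lowest terms) ≈ 1.8333.
Reference: AP of size 6 gives K = 11/6 ≈ 1.8333; a fully generic set of size 6 gives K ≈ 3.5000.

|A| = 6, |A + A| = 11, K = 11/6.


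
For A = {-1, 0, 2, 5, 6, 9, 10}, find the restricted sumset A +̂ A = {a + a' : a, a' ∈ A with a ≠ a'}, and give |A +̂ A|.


Restricted sumset: A +̂ A = {a + a' : a ∈ A, a' ∈ A, a ≠ a'}.
Equivalently, take A + A and drop any sum 2a that is achievable ONLY as a + a for a ∈ A (i.e. sums representable only with equal summands).
Enumerate pairs (a, a') with a < a' (symmetric, so each unordered pair gives one sum; this covers all a ≠ a'):
  -1 + 0 = -1
  -1 + 2 = 1
  -1 + 5 = 4
  -1 + 6 = 5
  -1 + 9 = 8
  -1 + 10 = 9
  0 + 2 = 2
  0 + 5 = 5
  0 + 6 = 6
  0 + 9 = 9
  0 + 10 = 10
  2 + 5 = 7
  2 + 6 = 8
  2 + 9 = 11
  2 + 10 = 12
  5 + 6 = 11
  5 + 9 = 14
  5 + 10 = 15
  6 + 9 = 15
  6 + 10 = 16
  9 + 10 = 19
Collected distinct sums: {-1, 1, 2, 4, 5, 6, 7, 8, 9, 10, 11, 12, 14, 15, 16, 19}
|A +̂ A| = 16
(Reference bound: |A +̂ A| ≥ 2|A| - 3 for |A| ≥ 2, with |A| = 7 giving ≥ 11.)

|A +̂ A| = 16


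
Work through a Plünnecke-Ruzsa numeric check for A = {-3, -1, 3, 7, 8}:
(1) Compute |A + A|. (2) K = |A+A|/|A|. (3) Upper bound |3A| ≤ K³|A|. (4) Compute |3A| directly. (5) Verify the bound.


|A| = 5.
Step 1: Compute A + A by enumerating all 25 pairs.
A + A = {-6, -4, -2, 0, 2, 4, 5, 6, 7, 10, 11, 14, 15, 16}, so |A + A| = 14.
Step 2: Doubling constant K = |A + A|/|A| = 14/5 = 14/5 ≈ 2.8000.
Step 3: Plünnecke-Ruzsa gives |3A| ≤ K³·|A| = (2.8000)³ · 5 ≈ 109.7600.
Step 4: Compute 3A = A + A + A directly by enumerating all triples (a,b,c) ∈ A³; |3A| = 27.
Step 5: Check 27 ≤ 109.7600? Yes ✓.

K = 14/5, Plünnecke-Ruzsa bound K³|A| ≈ 109.7600, |3A| = 27, inequality holds.


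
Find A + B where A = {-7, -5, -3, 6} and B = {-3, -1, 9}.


A + B = {a + b : a ∈ A, b ∈ B}.
Enumerate all |A|·|B| = 4·3 = 12 pairs (a, b) and collect distinct sums.
a = -7: -7+-3=-10, -7+-1=-8, -7+9=2
a = -5: -5+-3=-8, -5+-1=-6, -5+9=4
a = -3: -3+-3=-6, -3+-1=-4, -3+9=6
a = 6: 6+-3=3, 6+-1=5, 6+9=15
Collecting distinct sums: A + B = {-10, -8, -6, -4, 2, 3, 4, 5, 6, 15}
|A + B| = 10

A + B = {-10, -8, -6, -4, 2, 3, 4, 5, 6, 15}


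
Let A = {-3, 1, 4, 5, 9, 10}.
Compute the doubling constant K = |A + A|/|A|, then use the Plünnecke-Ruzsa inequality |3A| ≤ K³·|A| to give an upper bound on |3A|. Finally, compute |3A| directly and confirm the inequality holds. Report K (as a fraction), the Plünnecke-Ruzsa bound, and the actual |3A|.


|A| = 6.
Step 1: Compute A + A by enumerating all 36 pairs.
A + A = {-6, -2, 1, 2, 5, 6, 7, 8, 9, 10, 11, 13, 14, 15, 18, 19, 20}, so |A + A| = 17.
Step 2: Doubling constant K = |A + A|/|A| = 17/6 = 17/6 ≈ 2.8333.
Step 3: Plünnecke-Ruzsa gives |3A| ≤ K³·|A| = (2.8333)³ · 6 ≈ 136.4722.
Step 4: Compute 3A = A + A + A directly by enumerating all triples (a,b,c) ∈ A³; |3A| = 32.
Step 5: Check 32 ≤ 136.4722? Yes ✓.

K = 17/6, Plünnecke-Ruzsa bound K³|A| ≈ 136.4722, |3A| = 32, inequality holds.


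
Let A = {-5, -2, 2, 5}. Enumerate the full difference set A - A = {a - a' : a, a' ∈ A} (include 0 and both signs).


A - A = {a - a' : a, a' ∈ A}.
Compute a - a' for each ordered pair (a, a'):
a = -5: -5--5=0, -5--2=-3, -5-2=-7, -5-5=-10
a = -2: -2--5=3, -2--2=0, -2-2=-4, -2-5=-7
a = 2: 2--5=7, 2--2=4, 2-2=0, 2-5=-3
a = 5: 5--5=10, 5--2=7, 5-2=3, 5-5=0
Collecting distinct values (and noting 0 appears from a-a):
A - A = {-10, -7, -4, -3, 0, 3, 4, 7, 10}
|A - A| = 9

A - A = {-10, -7, -4, -3, 0, 3, 4, 7, 10}


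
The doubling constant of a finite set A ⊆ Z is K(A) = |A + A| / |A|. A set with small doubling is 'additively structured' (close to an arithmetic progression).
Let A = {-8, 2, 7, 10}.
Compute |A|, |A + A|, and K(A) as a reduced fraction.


|A| = 4.
Compute A + A by enumerating all 16 pairs.
A + A = {-16, -6, -1, 2, 4, 9, 12, 14, 17, 20}, so |A + A| = 10.
K = |A + A| / |A| = 10/4 = 5/2 ≈ 2.5000.
Reference: AP of size 4 gives K = 7/4 ≈ 1.7500; a fully generic set of size 4 gives K ≈ 2.5000.

|A| = 4, |A + A| = 10, K = 10/4 = 5/2.


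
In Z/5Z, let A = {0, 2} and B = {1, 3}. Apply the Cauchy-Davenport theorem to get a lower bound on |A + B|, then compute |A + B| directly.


Cauchy-Davenport: |A + B| ≥ min(p, |A| + |B| - 1) for A, B nonempty in Z/pZ.
|A| = 2, |B| = 2, p = 5.
CD lower bound = min(5, 2 + 2 - 1) = min(5, 3) = 3.
Compute A + B mod 5 directly:
a = 0: 0+1=1, 0+3=3
a = 2: 2+1=3, 2+3=0
A + B = {0, 1, 3}, so |A + B| = 3.
Verify: 3 ≥ 3? Yes ✓.

CD lower bound = 3, actual |A + B| = 3.


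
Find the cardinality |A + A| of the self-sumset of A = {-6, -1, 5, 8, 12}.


A + A = {a + a' : a, a' ∈ A}; |A| = 5.
General bounds: 2|A| - 1 ≤ |A + A| ≤ |A|(|A|+1)/2, i.e. 9 ≤ |A + A| ≤ 15.
Lower bound 2|A|-1 is attained iff A is an arithmetic progression.
Enumerate sums a + a' for a ≤ a' (symmetric, so this suffices):
a = -6: -6+-6=-12, -6+-1=-7, -6+5=-1, -6+8=2, -6+12=6
a = -1: -1+-1=-2, -1+5=4, -1+8=7, -1+12=11
a = 5: 5+5=10, 5+8=13, 5+12=17
a = 8: 8+8=16, 8+12=20
a = 12: 12+12=24
Distinct sums: {-12, -7, -2, -1, 2, 4, 6, 7, 10, 11, 13, 16, 17, 20, 24}
|A + A| = 15

|A + A| = 15


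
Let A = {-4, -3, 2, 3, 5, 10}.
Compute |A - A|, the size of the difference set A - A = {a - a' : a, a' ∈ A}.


A - A = {a - a' : a, a' ∈ A}; |A| = 6.
Bounds: 2|A|-1 ≤ |A - A| ≤ |A|² - |A| + 1, i.e. 11 ≤ |A - A| ≤ 31.
Note: 0 ∈ A - A always (from a - a). The set is symmetric: if d ∈ A - A then -d ∈ A - A.
Enumerate nonzero differences d = a - a' with a > a' (then include -d):
Positive differences: {1, 2, 3, 5, 6, 7, 8, 9, 13, 14}
Full difference set: {0} ∪ (positive diffs) ∪ (negative diffs).
|A - A| = 1 + 2·10 = 21 (matches direct enumeration: 21).

|A - A| = 21


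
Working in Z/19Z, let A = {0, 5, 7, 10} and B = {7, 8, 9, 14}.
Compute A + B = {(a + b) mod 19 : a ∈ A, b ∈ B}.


Work in Z/19Z: reduce every sum a + b modulo 19.
Enumerate all 16 pairs:
a = 0: 0+7=7, 0+8=8, 0+9=9, 0+14=14
a = 5: 5+7=12, 5+8=13, 5+9=14, 5+14=0
a = 7: 7+7=14, 7+8=15, 7+9=16, 7+14=2
a = 10: 10+7=17, 10+8=18, 10+9=0, 10+14=5
Distinct residues collected: {0, 2, 5, 7, 8, 9, 12, 13, 14, 15, 16, 17, 18}
|A + B| = 13 (out of 19 total residues).

A + B = {0, 2, 5, 7, 8, 9, 12, 13, 14, 15, 16, 17, 18}


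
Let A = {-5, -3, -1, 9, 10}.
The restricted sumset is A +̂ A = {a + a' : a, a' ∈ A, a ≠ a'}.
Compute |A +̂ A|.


Restricted sumset: A +̂ A = {a + a' : a ∈ A, a' ∈ A, a ≠ a'}.
Equivalently, take A + A and drop any sum 2a that is achievable ONLY as a + a for a ∈ A (i.e. sums representable only with equal summands).
Enumerate pairs (a, a') with a < a' (symmetric, so each unordered pair gives one sum; this covers all a ≠ a'):
  -5 + -3 = -8
  -5 + -1 = -6
  -5 + 9 = 4
  -5 + 10 = 5
  -3 + -1 = -4
  -3 + 9 = 6
  -3 + 10 = 7
  -1 + 9 = 8
  -1 + 10 = 9
  9 + 10 = 19
Collected distinct sums: {-8, -6, -4, 4, 5, 6, 7, 8, 9, 19}
|A +̂ A| = 10
(Reference bound: |A +̂ A| ≥ 2|A| - 3 for |A| ≥ 2, with |A| = 5 giving ≥ 7.)

|A +̂ A| = 10


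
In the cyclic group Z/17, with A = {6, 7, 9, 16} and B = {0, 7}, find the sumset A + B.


Work in Z/17Z: reduce every sum a + b modulo 17.
Enumerate all 8 pairs:
a = 6: 6+0=6, 6+7=13
a = 7: 7+0=7, 7+7=14
a = 9: 9+0=9, 9+7=16
a = 16: 16+0=16, 16+7=6
Distinct residues collected: {6, 7, 9, 13, 14, 16}
|A + B| = 6 (out of 17 total residues).

A + B = {6, 7, 9, 13, 14, 16}


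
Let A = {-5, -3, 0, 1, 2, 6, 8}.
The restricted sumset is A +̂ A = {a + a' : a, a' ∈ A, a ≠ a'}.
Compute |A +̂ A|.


Restricted sumset: A +̂ A = {a + a' : a ∈ A, a' ∈ A, a ≠ a'}.
Equivalently, take A + A and drop any sum 2a that is achievable ONLY as a + a for a ∈ A (i.e. sums representable only with equal summands).
Enumerate pairs (a, a') with a < a' (symmetric, so each unordered pair gives one sum; this covers all a ≠ a'):
  -5 + -3 = -8
  -5 + 0 = -5
  -5 + 1 = -4
  -5 + 2 = -3
  -5 + 6 = 1
  -5 + 8 = 3
  -3 + 0 = -3
  -3 + 1 = -2
  -3 + 2 = -1
  -3 + 6 = 3
  -3 + 8 = 5
  0 + 1 = 1
  0 + 2 = 2
  0 + 6 = 6
  0 + 8 = 8
  1 + 2 = 3
  1 + 6 = 7
  1 + 8 = 9
  2 + 6 = 8
  2 + 8 = 10
  6 + 8 = 14
Collected distinct sums: {-8, -5, -4, -3, -2, -1, 1, 2, 3, 5, 6, 7, 8, 9, 10, 14}
|A +̂ A| = 16
(Reference bound: |A +̂ A| ≥ 2|A| - 3 for |A| ≥ 2, with |A| = 7 giving ≥ 11.)

|A +̂ A| = 16


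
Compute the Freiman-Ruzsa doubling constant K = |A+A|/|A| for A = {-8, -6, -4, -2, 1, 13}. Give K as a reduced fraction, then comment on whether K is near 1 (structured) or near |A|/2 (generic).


|A| = 6.
Compute A + A by enumerating all 36 pairs.
A + A = {-16, -14, -12, -10, -8, -7, -6, -5, -4, -3, -1, 2, 5, 7, 9, 11, 14, 26}, so |A + A| = 18.
K = |A + A| / |A| = 18/6 = 3/1 ≈ 3.0000.
Reference: AP of size 6 gives K = 11/6 ≈ 1.8333; a fully generic set of size 6 gives K ≈ 3.5000.

|A| = 6, |A + A| = 18, K = 18/6 = 3/1.


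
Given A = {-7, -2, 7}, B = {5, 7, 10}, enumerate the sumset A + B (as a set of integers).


A + B = {a + b : a ∈ A, b ∈ B}.
Enumerate all |A|·|B| = 3·3 = 9 pairs (a, b) and collect distinct sums.
a = -7: -7+5=-2, -7+7=0, -7+10=3
a = -2: -2+5=3, -2+7=5, -2+10=8
a = 7: 7+5=12, 7+7=14, 7+10=17
Collecting distinct sums: A + B = {-2, 0, 3, 5, 8, 12, 14, 17}
|A + B| = 8

A + B = {-2, 0, 3, 5, 8, 12, 14, 17}


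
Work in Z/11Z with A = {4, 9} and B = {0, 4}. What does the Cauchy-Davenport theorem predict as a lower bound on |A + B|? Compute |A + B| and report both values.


Cauchy-Davenport: |A + B| ≥ min(p, |A| + |B| - 1) for A, B nonempty in Z/pZ.
|A| = 2, |B| = 2, p = 11.
CD lower bound = min(11, 2 + 2 - 1) = min(11, 3) = 3.
Compute A + B mod 11 directly:
a = 4: 4+0=4, 4+4=8
a = 9: 9+0=9, 9+4=2
A + B = {2, 4, 8, 9}, so |A + B| = 4.
Verify: 4 ≥ 3? Yes ✓.

CD lower bound = 3, actual |A + B| = 4.


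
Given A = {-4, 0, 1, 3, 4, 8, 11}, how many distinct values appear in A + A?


A + A = {a + a' : a, a' ∈ A}; |A| = 7.
General bounds: 2|A| - 1 ≤ |A + A| ≤ |A|(|A|+1)/2, i.e. 13 ≤ |A + A| ≤ 28.
Lower bound 2|A|-1 is attained iff A is an arithmetic progression.
Enumerate sums a + a' for a ≤ a' (symmetric, so this suffices):
a = -4: -4+-4=-8, -4+0=-4, -4+1=-3, -4+3=-1, -4+4=0, -4+8=4, -4+11=7
a = 0: 0+0=0, 0+1=1, 0+3=3, 0+4=4, 0+8=8, 0+11=11
a = 1: 1+1=2, 1+3=4, 1+4=5, 1+8=9, 1+11=12
a = 3: 3+3=6, 3+4=7, 3+8=11, 3+11=14
a = 4: 4+4=8, 4+8=12, 4+11=15
a = 8: 8+8=16, 8+11=19
a = 11: 11+11=22
Distinct sums: {-8, -4, -3, -1, 0, 1, 2, 3, 4, 5, 6, 7, 8, 9, 11, 12, 14, 15, 16, 19, 22}
|A + A| = 21

|A + A| = 21


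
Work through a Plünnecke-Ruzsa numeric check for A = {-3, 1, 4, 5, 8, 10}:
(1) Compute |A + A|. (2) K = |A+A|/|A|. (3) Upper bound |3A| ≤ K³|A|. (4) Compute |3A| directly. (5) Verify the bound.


|A| = 6.
Step 1: Compute A + A by enumerating all 36 pairs.
A + A = {-6, -2, 1, 2, 5, 6, 7, 8, 9, 10, 11, 12, 13, 14, 15, 16, 18, 20}, so |A + A| = 18.
Step 2: Doubling constant K = |A + A|/|A| = 18/6 = 18/6 ≈ 3.0000.
Step 3: Plünnecke-Ruzsa gives |3A| ≤ K³·|A| = (3.0000)³ · 6 ≈ 162.0000.
Step 4: Compute 3A = A + A + A directly by enumerating all triples (a,b,c) ∈ A³; |3A| = 31.
Step 5: Check 31 ≤ 162.0000? Yes ✓.

K = 18/6, Plünnecke-Ruzsa bound K³|A| ≈ 162.0000, |3A| = 31, inequality holds.


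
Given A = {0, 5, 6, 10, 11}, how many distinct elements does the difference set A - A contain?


A - A = {a - a' : a, a' ∈ A}; |A| = 5.
Bounds: 2|A|-1 ≤ |A - A| ≤ |A|² - |A| + 1, i.e. 9 ≤ |A - A| ≤ 21.
Note: 0 ∈ A - A always (from a - a). The set is symmetric: if d ∈ A - A then -d ∈ A - A.
Enumerate nonzero differences d = a - a' with a > a' (then include -d):
Positive differences: {1, 4, 5, 6, 10, 11}
Full difference set: {0} ∪ (positive diffs) ∪ (negative diffs).
|A - A| = 1 + 2·6 = 13 (matches direct enumeration: 13).

|A - A| = 13


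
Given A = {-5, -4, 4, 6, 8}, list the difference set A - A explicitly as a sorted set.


A - A = {a - a' : a, a' ∈ A}.
Compute a - a' for each ordered pair (a, a'):
a = -5: -5--5=0, -5--4=-1, -5-4=-9, -5-6=-11, -5-8=-13
a = -4: -4--5=1, -4--4=0, -4-4=-8, -4-6=-10, -4-8=-12
a = 4: 4--5=9, 4--4=8, 4-4=0, 4-6=-2, 4-8=-4
a = 6: 6--5=11, 6--4=10, 6-4=2, 6-6=0, 6-8=-2
a = 8: 8--5=13, 8--4=12, 8-4=4, 8-6=2, 8-8=0
Collecting distinct values (and noting 0 appears from a-a):
A - A = {-13, -12, -11, -10, -9, -8, -4, -2, -1, 0, 1, 2, 4, 8, 9, 10, 11, 12, 13}
|A - A| = 19

A - A = {-13, -12, -11, -10, -9, -8, -4, -2, -1, 0, 1, 2, 4, 8, 9, 10, 11, 12, 13}


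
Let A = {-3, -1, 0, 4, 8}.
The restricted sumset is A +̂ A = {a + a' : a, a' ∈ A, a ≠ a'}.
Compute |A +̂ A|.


Restricted sumset: A +̂ A = {a + a' : a ∈ A, a' ∈ A, a ≠ a'}.
Equivalently, take A + A and drop any sum 2a that is achievable ONLY as a + a for a ∈ A (i.e. sums representable only with equal summands).
Enumerate pairs (a, a') with a < a' (symmetric, so each unordered pair gives one sum; this covers all a ≠ a'):
  -3 + -1 = -4
  -3 + 0 = -3
  -3 + 4 = 1
  -3 + 8 = 5
  -1 + 0 = -1
  -1 + 4 = 3
  -1 + 8 = 7
  0 + 4 = 4
  0 + 8 = 8
  4 + 8 = 12
Collected distinct sums: {-4, -3, -1, 1, 3, 4, 5, 7, 8, 12}
|A +̂ A| = 10
(Reference bound: |A +̂ A| ≥ 2|A| - 3 for |A| ≥ 2, with |A| = 5 giving ≥ 7.)

|A +̂ A| = 10


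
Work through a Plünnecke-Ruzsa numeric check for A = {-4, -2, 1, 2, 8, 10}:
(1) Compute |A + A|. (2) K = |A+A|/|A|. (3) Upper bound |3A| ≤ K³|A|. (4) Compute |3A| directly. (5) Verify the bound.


|A| = 6.
Step 1: Compute A + A by enumerating all 36 pairs.
A + A = {-8, -6, -4, -3, -2, -1, 0, 2, 3, 4, 6, 8, 9, 10, 11, 12, 16, 18, 20}, so |A + A| = 19.
Step 2: Doubling constant K = |A + A|/|A| = 19/6 = 19/6 ≈ 3.1667.
Step 3: Plünnecke-Ruzsa gives |3A| ≤ K³·|A| = (3.1667)³ · 6 ≈ 190.5278.
Step 4: Compute 3A = A + A + A directly by enumerating all triples (a,b,c) ∈ A³; |3A| = 36.
Step 5: Check 36 ≤ 190.5278? Yes ✓.

K = 19/6, Plünnecke-Ruzsa bound K³|A| ≈ 190.5278, |3A| = 36, inequality holds.


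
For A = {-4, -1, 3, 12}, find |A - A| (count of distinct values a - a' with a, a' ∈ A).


A - A = {a - a' : a, a' ∈ A}; |A| = 4.
Bounds: 2|A|-1 ≤ |A - A| ≤ |A|² - |A| + 1, i.e. 7 ≤ |A - A| ≤ 13.
Note: 0 ∈ A - A always (from a - a). The set is symmetric: if d ∈ A - A then -d ∈ A - A.
Enumerate nonzero differences d = a - a' with a > a' (then include -d):
Positive differences: {3, 4, 7, 9, 13, 16}
Full difference set: {0} ∪ (positive diffs) ∪ (negative diffs).
|A - A| = 1 + 2·6 = 13 (matches direct enumeration: 13).

|A - A| = 13
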